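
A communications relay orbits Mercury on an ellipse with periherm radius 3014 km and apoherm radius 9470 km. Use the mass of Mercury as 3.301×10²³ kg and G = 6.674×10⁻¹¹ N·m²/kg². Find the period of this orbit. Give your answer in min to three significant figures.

T ≈ 348 min

μ = GM = 6.674×10⁻¹¹ × 3.301×10²³ = 2.203×10¹³ m³/s².
Semi-major axis a = (r_p + r_a)/2 = (3014.0 + 9470.0)/2 = 6242.0 km = 6.242×10⁶ m.
By Kepler's third law T = 2π√(a³/μ) = 2π × 3.323×10³ = 2.088×10⁴ s.
= 347.9 min.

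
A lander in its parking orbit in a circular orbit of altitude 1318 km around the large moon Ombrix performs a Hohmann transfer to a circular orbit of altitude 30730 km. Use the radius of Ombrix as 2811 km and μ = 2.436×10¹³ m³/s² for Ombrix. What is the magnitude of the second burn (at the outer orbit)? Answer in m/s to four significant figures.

Δv ≈ 453.2 m/s

r₁ = 2811 + 1318 = 4129.0 km = 4.1290×10⁶ m.
r₂ = 2811 + 30730 = 33541 km = 3.3541×10⁷ m.
Transfer ellipse a_t = (r₁ + r₂)/2 = 1.884×10⁷ m.
At r₁: circular v_c1 = √(μ/r₁) = 2429 m/s; transfer-periapsis v_p = √[μ(2/r₁ − 1/a_t)] = 3241 m/s.
At r₂: circular v_c2 = √(μ/r₂) = 852.2 m/s; transfer-apoapsis v_a = √[μ(2/r₂ − 1/a_t)] = 399.0 m/s.
Δv₂ = v_c2 − v_a = 453.2 m/s.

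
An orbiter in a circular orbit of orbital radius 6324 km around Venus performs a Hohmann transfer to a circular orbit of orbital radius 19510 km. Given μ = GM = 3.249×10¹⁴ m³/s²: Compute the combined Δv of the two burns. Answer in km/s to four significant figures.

r₁ = 6324 km = 6.324×10⁶ m.
r₂ = 19510 km = 1.951×10⁷ m.
Transfer ellipse a_t = (r₁ + r₂)/2 = 1.292×10⁷ m.
At r₁: circular v_c1 = √(μ/r₁) = 7168 m/s; transfer-periapsis v_p = √[μ(2/r₁ − 1/a_t)] = 8809 m/s.
Δv₁ = v_p − v_c1 = 1641 m/s.
At r₂: circular v_c2 = √(μ/r₂) = 4081 m/s; transfer-apoapsis v_a = √[μ(2/r₂ − 1/a_t)] = 2855 m/s.
Δv₂ = v_c2 − v_a = 1225 m/s.
Total Δv = Δv₁ + Δv₂ = 2867 m/s = 2.867 km/s.

Δv_total ≈ 2.867 km/s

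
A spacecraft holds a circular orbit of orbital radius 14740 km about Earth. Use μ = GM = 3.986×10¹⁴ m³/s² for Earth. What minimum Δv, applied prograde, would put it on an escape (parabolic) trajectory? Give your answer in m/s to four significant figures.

Δv ≈ 2154 m/s

r = 14740 km = 1.474×10⁷ m.
Circular speed v_c = √(μ/r) = 5200 m/s.
Escape speed v_esc = √(2μ/r) = √2 × v_c = 7354 m/s.
Δv = v_esc − v_c = 2154 m/s.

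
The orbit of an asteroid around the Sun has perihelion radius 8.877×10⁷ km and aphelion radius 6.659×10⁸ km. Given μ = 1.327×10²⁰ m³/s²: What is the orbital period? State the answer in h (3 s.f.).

Semi-major axis a = (r_p + r_a)/2 = (8.8770×10⁷ + 6.6590×10⁸)/2 = 3.7734×10⁸ km = 3.773×10¹¹ m.
By Kepler's third law T = 2π√(a³/μ) = 2π × 2.012×10⁷ = 1.264×10⁸ s.
= 35120 h.

T ≈ 35100 h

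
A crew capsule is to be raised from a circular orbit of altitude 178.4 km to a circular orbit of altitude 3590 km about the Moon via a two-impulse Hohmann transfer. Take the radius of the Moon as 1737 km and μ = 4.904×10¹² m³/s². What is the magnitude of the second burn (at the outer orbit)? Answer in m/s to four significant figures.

r₁ = 1737 + 178.4 = 1915.4 km = 1.9154×10⁶ m.
r₂ = 1737 + 3590 = 5327.0 km = 5.3270×10⁶ m.
Transfer ellipse a_t = (r₁ + r₂)/2 = 3.621×10⁶ m.
At r₁: circular v_c1 = √(μ/r₁) = 1600 m/s; transfer-perilune v_p = √[μ(2/r₁ − 1/a_t)] = 1941 m/s.
At r₂: circular v_c2 = √(μ/r₂) = 959.5 m/s; transfer-apolune v_a = √[μ(2/r₂ − 1/a_t)] = 697.8 m/s.
Δv₂ = v_c2 − v_a = 261.7 m/s.

Δv ≈ 261.7 m/s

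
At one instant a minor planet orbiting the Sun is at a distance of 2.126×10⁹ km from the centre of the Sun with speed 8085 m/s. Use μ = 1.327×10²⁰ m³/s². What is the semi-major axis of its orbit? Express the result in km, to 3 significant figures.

a ≈ 2.23×10⁹ km

r = 2.126×10¹² m.
Specific orbital energy ε = v²/2 − μ/r = (8085)²/2 − 1.327×10²⁰/2.126×10¹² = -2.973×10⁷ J/kg.
Since ε = −μ/(2a), a = −μ/(2ε) = 2.231×10¹² m = 2.2314×10⁹ km.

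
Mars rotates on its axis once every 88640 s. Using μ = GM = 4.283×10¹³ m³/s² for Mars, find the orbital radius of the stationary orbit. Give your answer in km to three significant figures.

r_sync ≈ 20400 km

A synchronous orbit has period T, so by Kepler's third law a = (μT²/4π²)^(1/3).
μT²/4π² = 4.283×10¹³ × (8.864×10⁴)² / 39.48 = 8.524×10²¹ m³.
a = 2.043×10⁷ m = 20428 km.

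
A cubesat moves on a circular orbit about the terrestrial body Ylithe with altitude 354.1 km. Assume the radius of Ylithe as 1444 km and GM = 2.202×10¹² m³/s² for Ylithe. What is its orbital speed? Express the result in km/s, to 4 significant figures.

v ≈ 1.107 km/s

r = 1444 + 354.1 = 1798.1 km = 1.7981×10⁶ m.
For a circular orbit v = √(μ/r) = √(2.202×10¹² / 1.798×10⁶) = √(1.225×10⁶) = 1107 m/s.
That is 1.107 km/s.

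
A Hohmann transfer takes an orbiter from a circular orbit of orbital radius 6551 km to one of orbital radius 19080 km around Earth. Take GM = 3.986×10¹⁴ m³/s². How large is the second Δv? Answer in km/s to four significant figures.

Δv ≈ 1.303 km/s

r₁ = 6551 km = 6.551×10⁶ m.
r₂ = 19080 km = 1.908×10⁷ m.
Transfer ellipse a_t = (r₁ + r₂)/2 = 1.282×10⁷ m.
At r₁: circular v_c1 = √(μ/r₁) = 7800 m/s; transfer-perigee v_p = √[μ(2/r₁ − 1/a_t)] = 9518 m/s.
At r₂: circular v_c2 = √(μ/r₂) = 4571 m/s; transfer-apogee v_a = √[μ(2/r₂ − 1/a_t)] = 3268 m/s.
Δv₂ = v_c2 − v_a = 1303 m/s.
= 1.303 km/s.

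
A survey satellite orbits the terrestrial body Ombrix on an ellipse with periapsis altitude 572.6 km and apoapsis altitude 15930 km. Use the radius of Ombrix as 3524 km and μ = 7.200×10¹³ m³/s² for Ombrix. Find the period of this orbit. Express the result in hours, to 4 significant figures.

r_p = 3524 + 572.6 = 4096.6 km = 4.0966×10⁶ m.
r_a = 3524 + 15930 = 19454 km = 1.9454×10⁷ m.
Semi-major axis a = (r_p + r_a)/2 = (4096.6 + 19454)/2 = 11775 km = 1.178×10⁷ m.
By Kepler's third law T = 2π√(a³/μ) = 2π × 4.762×10³ = 2.992×10⁴ s.
= 8.311 hours.

T ≈ 8.311 hours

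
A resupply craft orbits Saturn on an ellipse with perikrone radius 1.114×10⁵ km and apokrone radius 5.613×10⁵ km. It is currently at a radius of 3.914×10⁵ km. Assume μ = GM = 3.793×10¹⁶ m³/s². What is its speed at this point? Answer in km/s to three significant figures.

v ≈ 9.00 km/s

Semi-major axis a = (r_p + r_a)/2 = 3.3635×10⁵ km = 3.364×10⁸ m.
Vis-viva: v² = μ(2/r − 1/a) = 3.793×10¹⁶ × (5.110×10⁻⁹ − 2.973×10⁻⁹) = 8.105×10⁷ m²/s².
v = 9003 m/s = 9.003 km/s.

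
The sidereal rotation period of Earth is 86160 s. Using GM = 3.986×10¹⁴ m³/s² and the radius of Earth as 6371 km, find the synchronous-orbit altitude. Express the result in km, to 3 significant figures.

A synchronous orbit has period T, so by Kepler's third law a = (μT²/4π²)^(1/3).
μT²/4π² = 3.986×10¹⁴ × (8.616×10⁴)² / 39.48 = 7.495×10²² m³.
a = 4.216×10⁷ m = 42163 km.
Altitude h = a − R = 42163 − 6371 = 35792 km.

h_sync ≈ 35800 km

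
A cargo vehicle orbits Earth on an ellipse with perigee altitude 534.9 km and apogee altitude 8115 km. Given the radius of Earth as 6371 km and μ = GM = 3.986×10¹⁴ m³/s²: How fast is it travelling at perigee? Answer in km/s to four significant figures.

r_p = 6371 + 534.9 = 6905.9 km = 6.9059×10⁶ m.
r_a = 6371 + 8115 = 14486 km = 1.4486×10⁷ m.
Semi-major axis a = (r_p + r_a)/2 = 10696 km = 1.070×10⁷ m.
Vis-viva: v² = μ(2/r − 1/a) = 3.986×10¹⁴ × (2.896×10⁻⁷ − 9.349×10⁻⁸) = 7.817×10⁷ m²/s².
v = 8841 m/s = 8.841 km/s.

v ≈ 8.841 km/s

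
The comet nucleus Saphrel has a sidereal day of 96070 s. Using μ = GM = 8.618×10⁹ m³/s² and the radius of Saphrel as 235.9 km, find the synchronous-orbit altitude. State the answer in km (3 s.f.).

A synchronous orbit has period T, so by Kepler's third law a = (μT²/4π²)^(1/3).
μT²/4π² = 8.618×10⁹ × (9.607×10⁴)² / 39.48 = 2.015×10¹⁸ m³.
a = 1.263×10⁶ m = 1263.0 km.
Altitude h = a − R = 1263.0 − 235.9 = 1027.1 km.

h_sync ≈ 1030 km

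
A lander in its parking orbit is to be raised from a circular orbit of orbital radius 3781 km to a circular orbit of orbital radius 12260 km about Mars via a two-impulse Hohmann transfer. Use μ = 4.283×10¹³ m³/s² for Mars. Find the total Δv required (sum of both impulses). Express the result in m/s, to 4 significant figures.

r₁ = 3781 km = 3.781×10⁶ m.
r₂ = 12260 km = 1.226×10⁷ m.
Transfer ellipse a_t = (r₁ + r₂)/2 = 8.020×10⁶ m.
At r₁: circular v_c1 = √(μ/r₁) = 3366 m/s; transfer-periapsis v_p = √[μ(2/r₁ − 1/a_t)] = 4161 m/s.
Δv₁ = v_p − v_c1 = 795.5 m/s.
At r₂: circular v_c2 = √(μ/r₂) = 1869 m/s; transfer-apoapsis v_a = √[μ(2/r₂ − 1/a_t)] = 1283 m/s.
Δv₂ = v_c2 − v_a = 585.8 m/s.
Total Δv = Δv₁ + Δv₂ = 1381 m/s.

Δv_total ≈ 1381 m/s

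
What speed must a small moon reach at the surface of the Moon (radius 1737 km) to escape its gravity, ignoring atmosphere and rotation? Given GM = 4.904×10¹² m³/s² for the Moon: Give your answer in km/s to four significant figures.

v_esc ≈ 2.376 km/s

r = R = 1.737×10⁶ m.
Escape speed v_esc = √(2μ/r) = √(2 × 4.904×10¹² / 1.737×10⁶) = √(5.647×10⁶) = 2376 m/s.
= 2.376 km/s.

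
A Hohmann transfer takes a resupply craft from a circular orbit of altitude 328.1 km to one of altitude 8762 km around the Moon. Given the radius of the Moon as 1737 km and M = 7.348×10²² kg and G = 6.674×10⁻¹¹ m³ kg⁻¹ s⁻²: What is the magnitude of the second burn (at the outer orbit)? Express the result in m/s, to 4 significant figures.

μ = GM = 6.674×10⁻¹¹ × 7.348×10²² = 4.904×10¹² m³/s².
r₁ = 1737 + 328.1 = 2065.1 km = 2.0651×10⁶ m.
r₂ = 1737 + 8762 = 10499 km = 1.0499×10⁷ m.
Transfer ellipse a_t = (r₁ + r₂)/2 = 6.282×10⁶ m.
At r₁: circular v_c1 = √(μ/r₁) = 1541 m/s; transfer-perilune v_p = √[μ(2/r₁ − 1/a_t)] = 1992 m/s.
At r₂: circular v_c2 = √(μ/r₂) = 683.4 m/s; transfer-apolune v_a = √[μ(2/r₂ − 1/a_t)] = 391.9 m/s.
Δv₂ = v_c2 − v_a = 291.6 m/s.

Δv ≈ 291.6 m/s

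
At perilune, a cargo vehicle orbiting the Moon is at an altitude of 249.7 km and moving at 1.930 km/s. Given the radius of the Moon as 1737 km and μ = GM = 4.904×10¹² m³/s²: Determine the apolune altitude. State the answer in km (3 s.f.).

apolune altitude ≈ 4370 km

r_p = 1737 + 249.7 = 1986.7 km = 1.987×10⁶ m.
Specific energy ε = v²/2 − μ/r = -6.060×10⁵ J/kg, so a = −μ/(2ε) = 4.046×10⁶ m.
The apsides satisfy r_p + r_a = 2a, so the apolune radius is 2a − r_p = 6.106×10⁶ m = 6106.2 km.
Apolune altitude = 6106.2 − 1737 = 4369.2 km.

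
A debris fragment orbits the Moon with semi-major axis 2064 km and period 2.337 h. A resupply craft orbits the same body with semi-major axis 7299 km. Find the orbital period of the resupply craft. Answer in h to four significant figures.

Kepler's third law: T² ∝ a³, so T₂ = T₁ (a₂/a₁)^(3/2).
a₂/a₁ = 3.536, (a₂/a₁)^(3/2) = 6.650.
T₂ = 2.337 × 6.650 = 15.54 h.

T₂ ≈ 15.54 h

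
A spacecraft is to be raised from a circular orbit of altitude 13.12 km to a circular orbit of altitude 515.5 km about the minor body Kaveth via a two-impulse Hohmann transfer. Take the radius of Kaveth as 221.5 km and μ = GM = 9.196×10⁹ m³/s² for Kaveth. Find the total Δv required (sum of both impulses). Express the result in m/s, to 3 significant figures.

r₁ = 221.5 + 13.12 = 234.62 km = 2.3462×10⁵ m.
r₂ = 221.5 + 515.5 = 737.00 km = 7.3700×10⁵ m.
Transfer ellipse a_t = (r₁ + r₂)/2 = 4.858×10⁵ m.
At r₁: circular v_c1 = √(μ/r₁) = 198.0 m/s; transfer-periapsis v_p = √[μ(2/r₁ − 1/a_t)] = 243.8 m/s.
Δv₁ = v_p − v_c1 = 45.87 m/s.
At r₂: circular v_c2 = √(μ/r₂) = 111.7 m/s; transfer-apoapsis v_a = √[μ(2/r₂ − 1/a_t)] = 77.63 m/s.
Δv₂ = v_c2 − v_a = 34.08 m/s.
Total Δv = Δv₁ + Δv₂ = 79.94 m/s.

Δv_total ≈ 79.9 m/s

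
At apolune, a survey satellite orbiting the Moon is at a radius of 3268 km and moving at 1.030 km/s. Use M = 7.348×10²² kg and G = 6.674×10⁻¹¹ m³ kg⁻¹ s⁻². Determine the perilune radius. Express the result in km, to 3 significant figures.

perilune radius ≈ 1790 km

μ = GM = 6.674×10⁻¹¹ × 7.348×10²² = 4.904×10¹² m³/s².
r_a = 3.268×10⁶ m.
Specific energy ε = v²/2 − μ/r = -9.702×10⁵ J/kg, so a = −μ/(2ε) = 2.527×10⁶ m.
The apsides satisfy r_p + r_a = 2a, so the perilune radius is 2a − r_a = 1.787×10⁶ m = 1786.8 km.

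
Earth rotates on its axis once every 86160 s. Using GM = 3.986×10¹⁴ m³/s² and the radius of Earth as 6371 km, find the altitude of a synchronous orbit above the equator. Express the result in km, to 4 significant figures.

A synchronous orbit has period T, so by Kepler's third law a = (μT²/4π²)^(1/3).
μT²/4π² = 3.986×10¹⁴ × (8.616×10⁴)² / 39.48 = 7.495×10²² m³.
a = 4.216×10⁷ m = 42163 km.
Altitude h = a − R = 42163 − 6371 = 35792 km.

h_sync ≈ 35790 km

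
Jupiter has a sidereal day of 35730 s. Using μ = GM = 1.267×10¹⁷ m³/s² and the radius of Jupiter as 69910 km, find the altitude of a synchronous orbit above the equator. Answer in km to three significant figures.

h_sync ≈ 90100 km

A synchronous orbit has period T, so by Kepler's third law a = (μT²/4π²)^(1/3).
μT²/4π² = 1.267×10¹⁷ × (3.573×10⁴)² / 39.48 = 4.097×10²⁴ m³.
a = 1.600×10⁸ m = 1.6002×10⁵ km.
Altitude h = a − R = 1.6002×10⁵ − 69910 = 90105 km.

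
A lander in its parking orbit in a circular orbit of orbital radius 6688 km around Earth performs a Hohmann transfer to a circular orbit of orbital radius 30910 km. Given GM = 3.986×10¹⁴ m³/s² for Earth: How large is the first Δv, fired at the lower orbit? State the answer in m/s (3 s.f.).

r₁ = 6688 km = 6.688×10⁶ m.
r₂ = 30910 km = 3.091×10⁷ m.
Transfer ellipse a_t = (r₁ + r₂)/2 = 1.880×10⁷ m.
At r₁: circular v_c1 = √(μ/r₁) = 7720 m/s; transfer-perigee v_p = √[μ(2/r₁ − 1/a_t)] = 9899 m/s.
Δv₁ = v_p − v_c1 = 2179 m/s.

Δv ≈ 2180 m/s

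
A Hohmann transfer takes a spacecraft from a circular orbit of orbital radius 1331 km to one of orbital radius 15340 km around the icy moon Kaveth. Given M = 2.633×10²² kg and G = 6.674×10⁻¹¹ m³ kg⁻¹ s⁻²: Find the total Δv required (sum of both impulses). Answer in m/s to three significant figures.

Δv_total ≈ 613 m/s

μ = GM = 6.674×10⁻¹¹ × 2.633×10²² = 1.757×10¹² m³/s².
r₁ = 1331 km = 1.331×10⁶ m.
r₂ = 15340 km = 1.534×10⁷ m.
Transfer ellipse a_t = (r₁ + r₂)/2 = 8.336×10⁶ m.
At r₁: circular v_c1 = √(μ/r₁) = 1149 m/s; transfer-periapsis v_p = √[μ(2/r₁ − 1/a_t)] = 1559 m/s.
Δv₁ = v_p − v_c1 = 409.7 m/s.
At r₂: circular v_c2 = √(μ/r₂) = 338.5 m/s; transfer-apoapsis v_a = √[μ(2/r₂ − 1/a_t)] = 135.2 m/s.
Δv₂ = v_c2 − v_a = 203.2 m/s.
Total Δv = Δv₁ + Δv₂ = 612.9 m/s.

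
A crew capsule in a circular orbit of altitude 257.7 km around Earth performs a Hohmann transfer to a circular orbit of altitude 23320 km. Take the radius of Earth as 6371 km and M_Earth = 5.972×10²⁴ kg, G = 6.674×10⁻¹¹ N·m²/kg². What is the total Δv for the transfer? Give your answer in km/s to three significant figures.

Δv_total ≈ 3.61 km/s

μ = GM = 6.674×10⁻¹¹ × 5.972×10²⁴ = 3.986×10¹⁴ m³/s².
r₁ = 6371 + 257.7 = 6628.7 km = 6.6287×10⁶ m.
r₂ = 6371 + 23320 = 29691 km = 2.9691×10⁷ m.
Transfer ellipse a_t = (r₁ + r₂)/2 = 1.816×10⁷ m.
At r₁: circular v_c1 = √(μ/r₁) = 7754 m/s; transfer-perigee v_p = √[μ(2/r₁ − 1/a_t)] = 9915 m/s.
Δv₁ = v_p − v_c1 = 2161 m/s.
At r₂: circular v_c2 = √(μ/r₂) = 3664 m/s; transfer-apogee v_a = √[μ(2/r₂ − 1/a_t)] = 2214 m/s.
Δv₂ = v_c2 − v_a = 1450 m/s.
Total Δv = Δv₁ + Δv₂ = 3611 m/s = 3.611 km/s.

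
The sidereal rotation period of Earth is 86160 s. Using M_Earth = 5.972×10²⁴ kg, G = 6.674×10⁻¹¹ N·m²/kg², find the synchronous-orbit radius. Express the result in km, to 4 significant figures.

μ = GM = 6.674×10⁻¹¹ × 5.972×10²⁴ = 3.986×10¹⁴ m³/s².
A synchronous orbit has period T, so by Kepler's third law a = (μT²/4π²)^(1/3).
μT²/4π² = 3.986×10¹⁴ × (8.616×10⁴)² / 39.48 = 7.495×10²² m³.
a = 4.216×10⁷ m = 42162 km.

r_sync ≈ 42160 km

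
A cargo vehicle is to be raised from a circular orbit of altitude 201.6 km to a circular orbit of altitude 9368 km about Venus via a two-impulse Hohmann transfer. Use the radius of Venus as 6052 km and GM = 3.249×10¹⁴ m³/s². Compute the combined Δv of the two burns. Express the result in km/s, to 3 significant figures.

Δv_total ≈ 2.49 km/s

r₁ = 6052 + 201.6 = 6253.6 km = 6.2536×10⁶ m.
r₂ = 6052 + 9368 = 15420 km = 1.5420×10⁷ m.
Transfer ellipse a_t = (r₁ + r₂)/2 = 1.084×10⁷ m.
At r₁: circular v_c1 = √(μ/r₁) = 7208 m/s; transfer-periapsis v_p = √[μ(2/r₁ − 1/a_t)] = 8598 m/s.
Δv₁ = v_p − v_c1 = 1390 m/s.
At r₂: circular v_c2 = √(μ/r₂) = 4590 m/s; transfer-apoapsis v_a = √[μ(2/r₂ − 1/a_t)] = 3487 m/s.
Δv₂ = v_c2 − v_a = 1103 m/s.
Total Δv = Δv₁ + Δv₂ = 2493 m/s = 2.493 km/s.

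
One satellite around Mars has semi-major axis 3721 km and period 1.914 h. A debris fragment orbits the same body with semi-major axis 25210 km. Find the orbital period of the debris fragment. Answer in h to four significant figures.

T₂ ≈ 33.75 h

Kepler's third law: T² ∝ a³, so T₂ = T₁ (a₂/a₁)^(3/2).
a₂/a₁ = 6.775, (a₂/a₁)^(3/2) = 17.63.
T₂ = 1.914 × 17.63 = 33.75 h.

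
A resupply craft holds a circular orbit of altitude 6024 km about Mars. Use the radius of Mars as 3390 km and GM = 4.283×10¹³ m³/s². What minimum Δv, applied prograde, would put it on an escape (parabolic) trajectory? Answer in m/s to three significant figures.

r = 3390 + 6024 = 9414.0 km = 9.4140×10⁶ m.
Circular speed v_c = √(μ/r) = 2133 m/s.
Escape speed v_esc = √(2μ/r) = √2 × v_c = 3016 m/s.
Δv = v_esc − v_c = 883.5 m/s.

Δv ≈ 884 m/s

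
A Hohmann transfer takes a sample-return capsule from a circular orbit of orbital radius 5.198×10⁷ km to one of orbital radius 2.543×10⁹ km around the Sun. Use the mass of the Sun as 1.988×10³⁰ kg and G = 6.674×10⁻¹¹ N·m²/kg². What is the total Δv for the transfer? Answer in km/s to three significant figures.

μ = GM = 6.674×10⁻¹¹ × 1.988×10³⁰ = 1.327×10²⁰ m³/s².
r₁ = 5.198×10⁷ km = 5.198×10¹⁰ m.
r₂ = 2.543×10⁹ km = 2.543×10¹² m.
Transfer ellipse a_t = (r₁ + r₂)/2 = 1.297×10¹² m.
At r₁: circular v_c1 = √(μ/r₁) = 50520 m/s; transfer-perihelion v_p = √[μ(2/r₁ − 1/a_t)] = 70730 m/s.
Δv₁ = v_p − v_c1 = 20210 m/s.
At r₂: circular v_c2 = √(μ/r₂) = 7223 m/s; transfer-aphelion v_a = √[μ(2/r₂ − 1/a_t)] = 1446 m/s.
Δv₂ = v_c2 − v_a = 5777 m/s.
Total Δv = Δv₁ + Δv₂ = 25990 m/s = 25.99 km/s.

Δv_total ≈ 26.0 km/s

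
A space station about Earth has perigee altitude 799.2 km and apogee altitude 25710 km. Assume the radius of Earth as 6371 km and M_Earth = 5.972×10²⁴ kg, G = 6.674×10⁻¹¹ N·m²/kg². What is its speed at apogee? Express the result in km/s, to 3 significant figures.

v ≈ 2.13 km/s

μ = GM = 6.674×10⁻¹¹ × 5.972×10²⁴ = 3.986×10¹⁴ m³/s².
r_p = 6371 + 799.2 = 7170.2 km = 7.1702×10⁶ m.
r_a = 6371 + 25710 = 32081 km = 3.2081×10⁷ m.
Semi-major axis a = (r_p + r_a)/2 = 19626 km = 1.963×10⁷ m.
Vis-viva: v² = μ(2/r − 1/a) = 3.986×10¹⁴ × (6.234×10⁻⁸ − 5.095×10⁻⁸) = 4.539×10⁶ m²/s².
v = 2131 m/s = 2.131 km/s.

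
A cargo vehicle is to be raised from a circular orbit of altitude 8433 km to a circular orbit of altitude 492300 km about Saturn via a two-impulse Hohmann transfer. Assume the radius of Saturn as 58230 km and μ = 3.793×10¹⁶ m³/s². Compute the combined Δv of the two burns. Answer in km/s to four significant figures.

r₁ = 58230 + 8433 = 66663 km = 6.6663×10⁷ m.
r₂ = 58230 + 492300 = 550530 km = 5.5053×10⁸ m.
Transfer ellipse a_t = (r₁ + r₂)/2 = 3.086×10⁸ m.
At r₁: circular v_c1 = √(μ/r₁) = 23850 m/s; transfer-perikrone v_p = √[μ(2/r₁ − 1/a_t)] = 31860 m/s.
Δv₁ = v_p − v_c1 = 8007 m/s.
At r₂: circular v_c2 = √(μ/r₂) = 8300 m/s; transfer-apokrone v_a = √[μ(2/r₂ − 1/a_t)] = 3858 m/s.
Δv₂ = v_c2 − v_a = 4443 m/s.
Total Δv = Δv₁ + Δv₂ = 12450 m/s = 12.45 km/s.

Δv_total ≈ 12.45 km/s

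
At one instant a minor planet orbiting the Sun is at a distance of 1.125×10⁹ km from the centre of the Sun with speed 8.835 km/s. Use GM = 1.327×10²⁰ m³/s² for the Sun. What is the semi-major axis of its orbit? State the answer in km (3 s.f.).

r = 1.125×10¹² m.
Specific orbital energy ε = v²/2 − μ/r = (8835)²/2 − 1.327×10²⁰/1.125×10¹² = -7.893×10⁷ J/kg.
Since ε = −μ/(2a), a = −μ/(2ε) = 8.407×10¹¹ m = 8.4065×10⁸ km.

a ≈ 8.41×10⁸ km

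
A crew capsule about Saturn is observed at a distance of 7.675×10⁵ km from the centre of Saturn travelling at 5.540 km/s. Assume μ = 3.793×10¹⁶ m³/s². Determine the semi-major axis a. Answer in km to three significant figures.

r = 7.675×10⁸ m.
Specific orbital energy ε = v²/2 − μ/r = (5540)²/2 − 3.793×10¹⁶/7.675×10⁸ = -3.407×10⁷ J/kg.
Since ε = −μ/(2a), a = −μ/(2ε) = 5.566×10⁸ m = 5.5658×10⁵ km.

a ≈ 5.57×10⁵ km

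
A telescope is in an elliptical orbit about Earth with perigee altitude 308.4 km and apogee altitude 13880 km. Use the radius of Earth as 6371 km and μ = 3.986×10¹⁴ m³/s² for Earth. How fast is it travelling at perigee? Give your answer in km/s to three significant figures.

r_p = 6371 + 308.4 = 6679.4 km = 6.6794×10⁶ m.
r_a = 6371 + 13880 = 20251 km = 2.0251×10⁷ m.
Semi-major axis a = (r_p + r_a)/2 = 13465 km = 1.347×10⁷ m.
Vis-viva: v² = μ(2/r − 1/a) = 3.986×10¹⁴ × (2.994×10⁻⁷ − 7.427×10⁻⁸) = 8.975×10⁷ m²/s².
v = 9474 m/s = 9.474 km/s.

v ≈ 9.47 km/s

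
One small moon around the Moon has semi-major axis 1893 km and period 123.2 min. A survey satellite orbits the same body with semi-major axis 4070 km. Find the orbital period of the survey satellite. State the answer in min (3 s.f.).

T₂ ≈ 388 min

Kepler's third law: T² ∝ a³, so T₂ = T₁ (a₂/a₁)^(3/2).
a₂/a₁ = 2.150, (a₂/a₁)^(3/2) = 3.153.
T₂ = 123.2 × 3.153 = 388.4 min.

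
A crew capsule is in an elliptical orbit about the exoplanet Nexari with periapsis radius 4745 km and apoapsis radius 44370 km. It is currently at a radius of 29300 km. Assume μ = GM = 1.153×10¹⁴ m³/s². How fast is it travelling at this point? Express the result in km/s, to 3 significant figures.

v ≈ 1.78 km/s

Semi-major axis a = (r_p + r_a)/2 = 24558 km = 2.456×10⁷ m.
Vis-viva: v² = μ(2/r − 1/a) = 1.153×10¹⁴ × (6.826×10⁻⁸ − 4.072×10⁻⁸) = 3.175×10⁶ m²/s².
v = 1782 m/s = 1.782 km/s.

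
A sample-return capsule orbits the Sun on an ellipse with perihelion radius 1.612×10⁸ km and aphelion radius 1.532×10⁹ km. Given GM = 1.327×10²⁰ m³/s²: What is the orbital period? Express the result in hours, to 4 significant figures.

Semi-major axis a = (r_p + r_a)/2 = (1.6120×10⁸ + 1.5320×10⁹)/2 = 8.4660×10⁸ km = 8.466×10¹¹ m.
By Kepler's third law T = 2π√(a³/μ) = 2π × 6.762×10⁷ = 4.249×10⁸ s.
= 1.180×10⁵ hours.

T ≈ 118000 hours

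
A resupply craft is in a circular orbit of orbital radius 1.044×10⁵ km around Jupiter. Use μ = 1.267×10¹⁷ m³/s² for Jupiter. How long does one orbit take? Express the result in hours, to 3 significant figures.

r = 1.044×10⁵ km = 1.044×10⁸ m.
Kepler's third law: T = 2π√(r³/μ) = 2π√((1.044×10⁸)³ / 1.267×10¹⁷).
r³/μ = 8.981×10⁶ s², so T = 2π × 2.997×10³ = 1.883×10⁴ s.
Converting: 1.883×10⁴ s ÷ 3600 = 5.230 hours.

T ≈ 5.23 hours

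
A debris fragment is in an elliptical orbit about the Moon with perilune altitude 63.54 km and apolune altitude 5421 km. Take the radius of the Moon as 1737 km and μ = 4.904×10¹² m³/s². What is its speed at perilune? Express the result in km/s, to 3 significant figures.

v ≈ 2.09 km/s

r_p = 1737 + 63.54 = 1800.5 km = 1.8005×10⁶ m.
r_a = 1737 + 5421 = 7158.0 km = 7.1580×10⁶ m.
Semi-major axis a = (r_p + r_a)/2 = 4479.3 km = 4.479×10⁶ m.
Vis-viva: v² = μ(2/r − 1/a) = 4.904×10¹² × (1.111×10⁻⁶ − 2.233×10⁻⁷) = 4.352×10⁶ m²/s².
v = 2086 m/s = 2.086 km/s.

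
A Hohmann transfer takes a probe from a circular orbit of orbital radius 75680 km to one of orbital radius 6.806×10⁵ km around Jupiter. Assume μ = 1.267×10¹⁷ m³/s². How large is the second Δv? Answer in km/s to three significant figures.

r₁ = 75680 km = 7.568×10⁷ m.
r₂ = 6.806×10⁵ km = 6.806×10⁸ m.
Transfer ellipse a_t = (r₁ + r₂)/2 = 3.781×10⁸ m.
At r₁: circular v_c1 = √(μ/r₁) = 40920 m/s; transfer-perijove v_p = √[μ(2/r₁ − 1/a_t)] = 54890 m/s.
At r₂: circular v_c2 = √(μ/r₂) = 13640 m/s; transfer-apojove v_a = √[μ(2/r₂ − 1/a_t)] = 6104 m/s.
Δv₂ = v_c2 − v_a = 7540 m/s.
= 7.540 km/s.

Δv ≈ 7.54 km/s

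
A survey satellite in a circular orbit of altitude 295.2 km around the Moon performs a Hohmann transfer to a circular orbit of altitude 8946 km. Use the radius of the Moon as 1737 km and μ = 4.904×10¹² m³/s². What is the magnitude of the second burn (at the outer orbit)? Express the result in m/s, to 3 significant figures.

Δv ≈ 294 m/s

r₁ = 1737 + 295.2 = 2032.2 km = 2.0322×10⁶ m.
r₂ = 1737 + 8946 = 10683 km = 1.0683×10⁷ m.
Transfer ellipse a_t = (r₁ + r₂)/2 = 6.358×10⁶ m.
At r₁: circular v_c1 = √(μ/r₁) = 1553 m/s; transfer-perilune v_p = √[μ(2/r₁ − 1/a_t)] = 2014 m/s.
At r₂: circular v_c2 = √(μ/r₂) = 677.5 m/s; transfer-apolune v_a = √[μ(2/r₂ − 1/a_t)] = 383.1 m/s.
Δv₂ = v_c2 − v_a = 294.5 m/s.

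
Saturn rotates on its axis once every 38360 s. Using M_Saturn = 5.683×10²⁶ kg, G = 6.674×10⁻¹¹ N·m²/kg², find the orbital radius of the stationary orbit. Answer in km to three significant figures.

μ = GM = 6.674×10⁻¹¹ × 5.683×10²⁶ = 3.793×10¹⁶ m³/s².
A synchronous orbit has period T, so by Kepler's third law a = (μT²/4π²)^(1/3).
μT²/4π² = 3.793×10¹⁶ × (3.836×10⁴)² / 39.48 = 1.414×10²⁴ m³.
a = 1.122×10⁸ m = 1.1223×10⁵ km.

r_sync ≈ 1.12×10⁵ km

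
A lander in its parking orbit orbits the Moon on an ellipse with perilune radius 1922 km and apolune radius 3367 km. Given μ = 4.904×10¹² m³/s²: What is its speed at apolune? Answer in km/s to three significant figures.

v ≈ 1.03 km/s

Semi-major axis a = (r_p + r_a)/2 = 2644.5 km = 2.644×10⁶ m.
Vis-viva: v² = μ(2/r − 1/a) = 4.904×10¹² × (5.940×10⁻⁷ − 3.781×10⁻⁷) = 1.059×10⁶ m²/s².
v = 1029 m/s = 1.029 km/s.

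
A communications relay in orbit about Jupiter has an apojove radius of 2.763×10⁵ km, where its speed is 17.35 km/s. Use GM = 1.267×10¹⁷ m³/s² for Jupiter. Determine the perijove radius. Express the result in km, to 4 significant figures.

perijove radius ≈ 1.350×10⁵ km

r_a = 2.763×10⁸ m.
Specific energy ε = v²/2 − μ/r = -3.080×10⁸ J/kg, so a = −μ/(2ε) = 2.056×10⁸ m.
The apsides satisfy r_p + r_a = 2a, so the perijove radius is 2a − r_a = 1.350×10⁸ m = 1.3500×10⁵ km.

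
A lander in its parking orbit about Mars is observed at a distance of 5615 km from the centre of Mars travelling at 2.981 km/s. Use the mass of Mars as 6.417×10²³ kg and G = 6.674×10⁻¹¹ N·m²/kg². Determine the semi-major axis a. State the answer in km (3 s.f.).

μ = GM = 6.674×10⁻¹¹ × 6.417×10²³ = 4.283×10¹³ m³/s².
r = 5.615×10⁶ m.
Specific orbital energy ε = v²/2 − μ/r = (2981)²/2 − 4.283×10¹³/5.615×10⁶ = -3.184×10⁶ J/kg.
Since ε = −μ/(2a), a = −μ/(2ε) = 6.725×10⁶ m = 6725.2 km.

a ≈ 6730 km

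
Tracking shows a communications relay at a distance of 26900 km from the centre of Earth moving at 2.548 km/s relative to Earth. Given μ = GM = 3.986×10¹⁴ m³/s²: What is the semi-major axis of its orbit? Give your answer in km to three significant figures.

r = 2.690×10⁷ m.
Vis-viva rearranged: 1/a = 2/r − v²/μ = 7.435×10⁻⁸ − 1.629×10⁻⁸ = 5.806×10⁻⁸ m⁻¹.
a = 1.722×10⁷ m = 17223 km.

a ≈ 17200 km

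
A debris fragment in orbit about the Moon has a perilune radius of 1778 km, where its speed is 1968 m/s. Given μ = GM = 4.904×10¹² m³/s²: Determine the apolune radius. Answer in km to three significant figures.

r_p = 1.778×10⁶ m.
Specific energy ε = v²/2 − μ/r = -8.216×10⁵ J/kg, so a = −μ/(2ε) = 2.984×10⁶ m.
The apsides satisfy r_p + r_a = 2a, so the apolune radius is 2a − r_p = 4.191×10⁶ m = 4190.5 km.

apolune radius ≈ 4190 km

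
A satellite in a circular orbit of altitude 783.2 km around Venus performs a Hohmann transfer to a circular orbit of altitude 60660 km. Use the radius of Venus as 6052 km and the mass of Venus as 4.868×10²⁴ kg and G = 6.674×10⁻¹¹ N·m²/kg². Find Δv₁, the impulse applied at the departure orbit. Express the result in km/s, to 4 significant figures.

μ = GM = 6.674×10⁻¹¹ × 4.868×10²⁴ = 3.249×10¹⁴ m³/s².
r₁ = 6052 + 783.2 = 6835.2 km = 6.8352×10⁶ m.
r₂ = 6052 + 60660 = 66712 km = 6.6712×10⁷ m.
Transfer ellipse a_t = (r₁ + r₂)/2 = 3.677×10⁷ m.
At r₁: circular v_c1 = √(μ/r₁) = 6894 m/s; transfer-periapsis v_p = √[μ(2/r₁ − 1/a_t)] = 9286 m/s.
Δv₁ = v_p − v_c1 = 2392 m/s.
= 2.392 km/s.

Δv ≈ 2.392 km/s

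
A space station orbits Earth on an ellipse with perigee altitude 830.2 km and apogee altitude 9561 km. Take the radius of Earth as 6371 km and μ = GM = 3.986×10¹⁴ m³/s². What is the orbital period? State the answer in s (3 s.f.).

r_p = 6371 + 830.2 = 7201.2 km = 7.2012×10⁶ m.
r_a = 6371 + 9561 = 15932 km = 1.5932×10⁷ m.
Semi-major axis a = (r_p + r_a)/2 = (7201.2 + 15932)/2 = 11567 km = 1.157×10⁷ m.
By Kepler's third law T = 2π√(a³/μ) = 2π × 1.970×10³ = 1.238×10⁴ s.

T ≈ 12400 s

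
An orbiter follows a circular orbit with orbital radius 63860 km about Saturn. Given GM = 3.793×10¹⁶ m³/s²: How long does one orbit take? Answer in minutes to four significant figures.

r = 63860 km = 6.386×10⁷ m.
Kepler's third law: T = 2π√(r³/μ) = 2π√((6.386×10⁷)³ / 3.793×10¹⁶).
r³/μ = 6.866×10⁶ s², so T = 2π × 2.620×10³ = 1.646×10⁴ s.
Converting: 1.646×10⁴ s ÷ 60.00 = 274.4 minutes.

T ≈ 274.4 minutes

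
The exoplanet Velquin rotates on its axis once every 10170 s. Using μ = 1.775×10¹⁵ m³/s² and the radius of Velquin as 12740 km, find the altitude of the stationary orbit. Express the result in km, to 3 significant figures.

h_sync ≈ 3950 km

A synchronous orbit has period T, so by Kepler's third law a = (μT²/4π²)^(1/3).
μT²/4π² = 1.775×10¹⁵ × (1.017×10⁴)² / 39.48 = 4.650×10²¹ m³.
a = 1.669×10⁷ m = 16691 km.
Altitude h = a − R = 16691 − 12740 = 3951.4 km.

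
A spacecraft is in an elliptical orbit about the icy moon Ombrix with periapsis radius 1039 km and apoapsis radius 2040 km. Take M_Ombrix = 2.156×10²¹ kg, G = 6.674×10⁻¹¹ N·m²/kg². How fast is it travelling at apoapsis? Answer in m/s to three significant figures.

μ = GM = 6.674×10⁻¹¹ × 2.156×10²¹ = 1.439×10¹¹ m³/s².
Semi-major axis a = (r_p + r_a)/2 = 1539.5 km = 1.540×10⁶ m.
Vis-viva: v² = μ(2/r − 1/a) = 1.439×10¹¹ × (9.804×10⁻⁷ − 6.496×10⁻⁷) = 4.760×10⁴ m²/s².
v = 218.2 m/s.

v ≈ 218 m/s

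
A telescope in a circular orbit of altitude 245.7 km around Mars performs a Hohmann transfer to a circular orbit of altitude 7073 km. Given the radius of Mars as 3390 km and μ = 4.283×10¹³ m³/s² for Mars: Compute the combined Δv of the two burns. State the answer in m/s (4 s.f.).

r₁ = 3390 + 245.7 = 3635.7 km = 3.6357×10⁶ m.
r₂ = 3390 + 7073 = 10463 km = 1.0463×10⁷ m.
Transfer ellipse a_t = (r₁ + r₂)/2 = 7.049×10⁶ m.
At r₁: circular v_c1 = √(μ/r₁) = 3432 m/s; transfer-periapsis v_p = √[μ(2/r₁ − 1/a_t)] = 4182 m/s.
Δv₁ = v_p − v_c1 = 749.3 m/s.
At r₂: circular v_c2 = √(μ/r₂) = 2023 m/s; transfer-apoapsis v_a = √[μ(2/r₂ − 1/a_t)] = 1453 m/s.
Δv₂ = v_c2 − v_a = 570.2 m/s.
Total Δv = Δv₁ + Δv₂ = 1319 m/s.

Δv_total ≈ 1319 m/s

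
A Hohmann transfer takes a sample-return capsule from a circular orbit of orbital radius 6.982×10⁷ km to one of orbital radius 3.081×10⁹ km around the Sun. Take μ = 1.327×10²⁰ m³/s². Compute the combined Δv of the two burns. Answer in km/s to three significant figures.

Δv_total ≈ 22.6 km/s

r₁ = 6.982×10⁷ km = 6.982×10¹⁰ m.
r₂ = 3.081×10⁹ km = 3.081×10¹² m.
Transfer ellipse a_t = (r₁ + r₂)/2 = 1.575×10¹² m.
At r₁: circular v_c1 = √(μ/r₁) = 43600 m/s; transfer-perihelion v_p = √[μ(2/r₁ − 1/a_t)] = 60970 m/s.
Δv₁ = v_p − v_c1 = 17370 m/s.
At r₂: circular v_c2 = √(μ/r₂) = 6563 m/s; transfer-aphelion v_a = √[μ(2/r₂ − 1/a_t)] = 1382 m/s.
Δv₂ = v_c2 − v_a = 5181 m/s.
Total Δv = Δv₁ + Δv₂ = 22550 m/s = 22.55 km/s.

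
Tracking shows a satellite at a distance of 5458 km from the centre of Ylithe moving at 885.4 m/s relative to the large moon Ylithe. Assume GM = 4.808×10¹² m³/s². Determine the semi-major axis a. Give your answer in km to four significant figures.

a ≈ 4917 km

r = 5.458×10⁶ m.
Vis-viva rearranged: 1/a = 2/r − v²/μ = 3.664×10⁻⁷ − 1.630×10⁻⁷ = 2.034×10⁻⁷ m⁻¹.
a = 4.917×10⁶ m = 4916.7 km.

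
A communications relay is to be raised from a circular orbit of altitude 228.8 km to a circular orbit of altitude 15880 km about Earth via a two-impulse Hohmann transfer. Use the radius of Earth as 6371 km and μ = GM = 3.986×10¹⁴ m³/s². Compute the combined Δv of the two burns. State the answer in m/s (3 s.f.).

Δv_total ≈ 3250 m/s

r₁ = 6371 + 228.8 = 6599.8 km = 6.5998×10⁶ m.
r₂ = 6371 + 15880 = 22251 km = 2.2251×10⁷ m.
Transfer ellipse a_t = (r₁ + r₂)/2 = 1.443×10⁷ m.
At r₁: circular v_c1 = √(μ/r₁) = 7771 m/s; transfer-perigee v_p = √[μ(2/r₁ − 1/a_t)] = 9652 m/s.
Δv₁ = v_p − v_c1 = 1880 m/s.
At r₂: circular v_c2 = √(μ/r₂) = 4232 m/s; transfer-apogee v_a = √[μ(2/r₂ − 1/a_t)] = 2863 m/s.
Δv₂ = v_c2 − v_a = 1370 m/s.
Total Δv = Δv₁ + Δv₂ = 3250 m/s.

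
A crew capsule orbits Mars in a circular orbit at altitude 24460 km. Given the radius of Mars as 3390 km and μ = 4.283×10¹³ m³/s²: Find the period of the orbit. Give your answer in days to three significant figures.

T ≈ 1.63 days

r = 3390 + 24460 = 27850 km = 2.7850×10⁷ m.
Kepler's third law: T = 2π√(r³/μ) = 2π√((2.785×10⁷)³ / 4.283×10¹³).
r³/μ = 5.043×10⁸ s², so T = 2π × 2.246×10⁴ = 1.411×10⁵ s.
Converting: 1.411×10⁵ s ÷ 86400 = 1.633 days.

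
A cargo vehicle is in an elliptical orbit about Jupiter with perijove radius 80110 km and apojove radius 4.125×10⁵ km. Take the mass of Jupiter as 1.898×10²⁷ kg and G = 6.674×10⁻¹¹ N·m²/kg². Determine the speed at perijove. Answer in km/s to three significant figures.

v ≈ 51.5 km/s

μ = GM = 6.674×10⁻¹¹ × 1.898×10²⁷ = 1.267×10¹⁷ m³/s².
Semi-major axis a = (r_p + r_a)/2 = 2.4630×10⁵ km = 2.463×10⁸ m.
Vis-viva: v² = μ(2/r − 1/a) = 1.267×10¹⁷ × (2.497×10⁻⁸ − 4.060×10⁻⁹) = 2.648×10⁹ m²/s².
v = 51460 m/s = 51.46 km/s.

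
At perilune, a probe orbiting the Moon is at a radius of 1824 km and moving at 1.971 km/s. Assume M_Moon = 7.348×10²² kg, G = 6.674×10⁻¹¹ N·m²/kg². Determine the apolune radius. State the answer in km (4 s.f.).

μ = GM = 6.674×10⁻¹¹ × 7.348×10²² = 4.904×10¹² m³/s².
r_p = 1.824×10⁶ m.
Specific energy ε = v²/2 − μ/r = -7.462×10⁵ J/kg, so a = −μ/(2ε) = 3.286×10⁶ m.
The apsides satisfy r_p + r_a = 2a, so the apolune radius is 2a − r_p = 4.748×10⁶ m = 4748.0 km.

apolune radius ≈ 4748 km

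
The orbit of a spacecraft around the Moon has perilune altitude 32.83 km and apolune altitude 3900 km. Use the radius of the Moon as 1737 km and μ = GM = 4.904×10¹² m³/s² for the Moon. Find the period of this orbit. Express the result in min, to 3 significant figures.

r_p = 1737 + 32.83 = 1769.8 km = 1.7698×10⁶ m.
r_a = 1737 + 3900 = 5637.0 km = 5.6370×10⁶ m.
Semi-major axis a = (r_p + r_a)/2 = (1769.8 + 5637.0)/2 = 3703.4 km = 3.703×10⁶ m.
By Kepler's third law T = 2π√(a³/μ) = 2π × 3.218×10³ = 2.022×10⁴ s.
= 337.0 min.

T ≈ 337 min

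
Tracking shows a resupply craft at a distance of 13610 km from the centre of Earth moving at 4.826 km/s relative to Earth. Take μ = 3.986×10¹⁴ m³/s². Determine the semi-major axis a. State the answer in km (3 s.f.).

r = 1.361×10⁷ m.
Specific orbital energy ε = v²/2 − μ/r = (4826)²/2 − 3.986×10¹⁴/1.361×10⁷ = -1.764×10⁷ J/kg.
Since ε = −μ/(2a), a = −μ/(2ε) = 1.130×10⁷ m = 11297 km.

a ≈ 11300 km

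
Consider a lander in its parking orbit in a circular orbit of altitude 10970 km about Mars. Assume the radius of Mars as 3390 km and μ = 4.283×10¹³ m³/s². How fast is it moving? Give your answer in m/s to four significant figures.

r = 3390 + 10970 = 14360 km = 1.4360×10⁷ m.
For a circular orbit v = √(μ/r) = √(4.283×10¹³ / 1.436×10⁷) = √(2.983×10⁶) = 1727 m/s.

v ≈ 1727 m/s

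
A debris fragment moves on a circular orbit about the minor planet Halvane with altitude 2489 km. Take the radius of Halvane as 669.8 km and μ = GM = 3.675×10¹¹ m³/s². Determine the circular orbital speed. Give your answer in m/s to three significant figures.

v ≈ 341 m/s

r = 669.8 + 2489 = 3158.8 km = 3.1588×10⁶ m.
For a circular orbit v = √(μ/r) = √(3.675×10¹¹ / 3.159×10⁶) = √(1.163×10⁵) = 341.1 m/s.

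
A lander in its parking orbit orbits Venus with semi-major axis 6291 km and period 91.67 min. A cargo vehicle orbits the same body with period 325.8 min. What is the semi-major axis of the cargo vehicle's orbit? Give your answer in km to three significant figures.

a₂ ≈ 14700 km

Kepler's third law: a³ ∝ T², so a₂ = a₁ (T₂/T₁)^(2/3).
T₂/T₁ = 3.554, (T₂/T₁)^(2/3) = 2.329.
a₂ = 6291 × 2.329 = 14650 km.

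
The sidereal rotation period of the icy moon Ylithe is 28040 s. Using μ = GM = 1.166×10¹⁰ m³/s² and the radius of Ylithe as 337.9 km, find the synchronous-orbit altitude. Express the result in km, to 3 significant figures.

h_sync ≈ 277 km

A synchronous orbit has period T, so by Kepler's third law a = (μT²/4π²)^(1/3).
μT²/4π² = 1.166×10¹⁰ × (2.804×10⁴)² / 39.48 = 2.322×10¹⁷ m³.
a = 6.147×10⁵ m = 614.66 km.
Altitude h = a − R = 614.66 − 337.9 = 276.76 km.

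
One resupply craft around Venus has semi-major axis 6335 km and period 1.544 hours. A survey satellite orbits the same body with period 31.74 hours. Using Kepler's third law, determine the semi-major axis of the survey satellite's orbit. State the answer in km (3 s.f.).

a₂ ≈ 47500 km

Kepler's third law: a³ ∝ T², so a₂ = a₁ (T₂/T₁)^(2/3).
T₂/T₁ = 20.56, (T₂/T₁)^(2/3) = 7.504.
a₂ = 6335 × 7.504 = 47540 km.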